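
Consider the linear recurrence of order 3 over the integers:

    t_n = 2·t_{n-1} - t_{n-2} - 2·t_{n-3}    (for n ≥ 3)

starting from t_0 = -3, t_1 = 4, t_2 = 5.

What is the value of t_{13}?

t_3 = 2·5 + -1·4 + -2·-3 = 12
t_4 = 2·12 + -1·5 + -2·4 = 11
t_5 = 2·11 + -1·12 + -2·5 = 0
t_6 = 2·0 + -1·11 + -2·12 = -35
t_7 = 2·-35 + -1·0 + -2·11 = -92
t_8 = 2·-92 + -1·-35 + -2·0 = -149
t_9 = 2·-149 + -1·-92 + -2·-35 = -136
t_10 = 2·-136 + -1·-149 + -2·-92 = 61
t_11 = 2·61 + -1·-136 + -2·-149 = 556
t_12 = 2·556 + -1·61 + -2·-136 = 1323
t_13 = 2·1323 + -1·556 + -2·61 = 1968

1968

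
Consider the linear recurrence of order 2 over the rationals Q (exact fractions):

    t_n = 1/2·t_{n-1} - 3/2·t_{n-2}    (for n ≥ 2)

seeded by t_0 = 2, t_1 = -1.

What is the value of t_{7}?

-481/64

t_2 = 1/2·-1 + -3/2·2 = -7/2
t_3 = 1/2·-7/2 + -3/2·-1 = -1/4
t_4 = 1/2·-1/4 + -3/2·-7/2 = 41/8
t_5 = 1/2·41/8 + -3/2·-1/4 = 47/16
t_6 = 1/2·47/16 + -3/2·41/8 = -199/32
t_7 = 1/2·-199/32 + -3/2·47/16 = -481/64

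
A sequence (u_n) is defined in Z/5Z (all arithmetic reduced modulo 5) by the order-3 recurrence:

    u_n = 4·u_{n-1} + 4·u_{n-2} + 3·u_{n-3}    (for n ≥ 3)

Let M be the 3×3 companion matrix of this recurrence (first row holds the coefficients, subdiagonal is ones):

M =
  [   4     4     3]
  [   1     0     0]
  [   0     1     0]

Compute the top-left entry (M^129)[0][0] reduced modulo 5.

(M^129)[0][0] is the top entry after applying M 129 times to the unit state (1, 0, 0). Equivalently it is h_{131} for the auxiliary sequence (h_n) obeying the same recurrence with h_2 = 1 and h_i = 0 for 0 ≤ i < 2:
h_3 = 4·1 + 4·0 + 3·0 = 4
h_4 = 4·4 + 4·1 + 3·0 = 0
h_5 = 4·0 + 4·4 + 3·1 = 4
h_6 = 4·4 + 4·0 + 3·4 = 3
h_7 = 4·3 + 4·4 + 3·0 = 3
h_8 = 4·3 + 4·3 + 3·4 = 1
h_9 = 4·1 + 4·3 + 3·3 = 0
h_10 = 4·0 + 4·1 + 3·3 = 3
h_11 = 4·3 + 4·0 + 3·1 = 0
h_12 = 4·0 + 4·3 + 3·0 = 2
h_13 = 4·2 + 4·0 + 3·3 = 2
h_14 = 4·2 + 4·2 + 3·0 = 1
h_15 = 4·1 + 4·2 + 3·2 = 3
h_16 = 4·3 + 4·1 + 3·2 = 2
h_17 = 4·2 + 4·3 + 3·1 = 3
h_18 = 4·3 + 4·2 + 3·3 = 4
h_19 = 4·4 + 4·3 + 3·2 = 4
h_20 = 4·4 + 4·4 + 3·3 = 1
h_21 = 4·1 + 4·4 + 3·4 = 2
h_22 = 4·2 + 4·1 + 3·4 = 4
h_23 = 4·4 + 4·2 + 3·1 = 2
h_24 = 4·2 + 4·4 + 3·2 = 0
h_25 = 4·0 + 4·2 + 3·4 = 0
h_26 = 4·0 + 4·0 + 3·2 = 1
(h_24, h_25, h_26) = (0, 0, 1) = (h_0, h_1, h_2), so the sequence has period 24.
131 ≡ 11 (mod 24), hence h_131 = h_11 = 0.

0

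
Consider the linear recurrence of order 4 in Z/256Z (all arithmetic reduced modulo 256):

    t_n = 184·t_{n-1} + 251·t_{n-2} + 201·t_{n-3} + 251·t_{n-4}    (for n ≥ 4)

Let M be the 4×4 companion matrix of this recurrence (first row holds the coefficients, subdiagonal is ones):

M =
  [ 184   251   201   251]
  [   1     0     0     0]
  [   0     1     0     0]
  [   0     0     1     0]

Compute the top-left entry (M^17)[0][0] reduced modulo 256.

133

(M^17)[0][0] is the top entry after applying M 17 times to the unit state (1, 0, 0, 0). Equivalently it is h_{20} for the auxiliary sequence (h_n) obeying the same recurrence with h_3 = 1 and h_i = 0 for 0 ≤ i < 3:
h_4 = 184·1 + 251·0 + 201·0 + 251·0 = 184
h_5 = 184·184 + 251·1 + 201·0 + 251·0 = 59
h_6 = 184·59 + 251·184 + 201·1 + 251·0 = 153
h_7 = 184·153 + 251·59 + 201·184 + 251·1 = 68
h_8 = 184·68 + 251·153 + 201·59 + 251·184 = 158
h_9 = 184·158 + 251·68 + 201·153 + 251·59 = 54
h_10 = 184·54 + 251·158 + 201·68 + 251·153 = 33
h_11 = 184·33 + 251·54 + 201·158 + 251·68 = 100
h_12 = 184·100 + 251·33 + 201·54 + 251·158 = 139
h_13 = 184·139 + 251·100 + 201·33 + 251·54 = 207
h_14 = 184·207 + 251·139 + 201·100 + 251·33 = 240
h_15 = 184·240 + 251·207 + 201·139 + 251·100 = 164
h_16 = 184·164 + 251·240 + 201·207 + 251·139 = 0
h_17 = 184·0 + 251·164 + 201·240 + 251·207 = 49
h_18 = 184·49 + 251·0 + 201·164 + 251·240 = 76
h_19 = 184·76 + 251·49 + 201·0 + 251·164 = 119
h_20 = 184·119 + 251·76 + 201·49 + 251·0 = 133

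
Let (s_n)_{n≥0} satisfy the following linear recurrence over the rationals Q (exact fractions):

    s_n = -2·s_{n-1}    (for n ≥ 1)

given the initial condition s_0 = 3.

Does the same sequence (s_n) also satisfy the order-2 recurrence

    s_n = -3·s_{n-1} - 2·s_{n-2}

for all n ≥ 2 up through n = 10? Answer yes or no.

Terms s_0..s_10: 3, -6, 12, -24, 48, -96, 192, -384, 768, -1536, 3072
n=2: candidate gives 12, actual s_2 = 12 ✓
n=3: candidate gives -24, actual s_3 = -24 ✓
n=4: candidate gives 48, actual s_4 = 48 ✓
n=5: candidate gives -96, actual s_5 = -96 ✓
n=6: candidate gives 192, actual s_6 = 192 ✓
n=7: candidate gives -384, actual s_7 = -384 ✓
n=8: candidate gives 768, actual s_8 = 768 ✓
n=9: candidate gives -1536, actual s_9 = -1536 ✓
n=10: candidate gives 3072, actual s_10 = 3072 ✓

yes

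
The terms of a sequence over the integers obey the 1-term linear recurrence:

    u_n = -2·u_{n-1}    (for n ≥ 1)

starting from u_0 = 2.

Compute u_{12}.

8192

u_1 = -2·2 = -4
u_2 = -2·-4 = 8
u_3 = -2·8 = -16
u_4 = -2·-16 = 32
u_5 = -2·32 = -64
u_6 = -2·-64 = 128
u_7 = -2·128 = -256
u_8 = -2·-256 = 512
u_9 = -2·512 = -1024
u_10 = -2·-1024 = 2048
u_11 = -2·2048 = -4096
u_12 = -2·-4096 = 8192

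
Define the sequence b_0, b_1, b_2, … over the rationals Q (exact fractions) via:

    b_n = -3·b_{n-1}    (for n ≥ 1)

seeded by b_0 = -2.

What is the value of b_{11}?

354294

b_1 = -3·-2 = 6
b_2 = -3·6 = -18
b_3 = -3·-18 = 54
b_4 = -3·54 = -162
b_5 = -3·-162 = 486
b_6 = -3·486 = -1458
b_7 = -3·-1458 = 4374
b_8 = -3·4374 = -13122
b_9 = -3·-13122 = 39366
b_10 = -3·39366 = -118098
b_11 = -3·-118098 = 354294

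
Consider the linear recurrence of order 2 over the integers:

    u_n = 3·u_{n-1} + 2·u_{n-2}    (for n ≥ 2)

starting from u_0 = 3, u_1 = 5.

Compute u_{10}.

532413

u_2 = 3·5 + 2·3 = 21
u_3 = 3·21 + 2·5 = 73
u_4 = 3·73 + 2·21 = 261
u_5 = 3·261 + 2·73 = 929
u_6 = 3·929 + 2·261 = 3309
u_7 = 3·3309 + 2·929 = 11785
u_8 = 3·11785 + 2·3309 = 41973
u_9 = 3·41973 + 2·11785 = 149489
u_10 = 3·149489 + 2·41973 = 532413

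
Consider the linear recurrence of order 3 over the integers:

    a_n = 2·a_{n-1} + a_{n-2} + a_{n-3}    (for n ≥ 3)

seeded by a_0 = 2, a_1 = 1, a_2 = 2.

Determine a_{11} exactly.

11779

a_3 = 2·2 + 1·1 + 1·2 = 7
a_4 = 2·7 + 1·2 + 1·1 = 17
a_5 = 2·17 + 1·7 + 1·2 = 43
a_6 = 2·43 + 1·17 + 1·7 = 110
a_7 = 2·110 + 1·43 + 1·17 = 280
a_8 = 2·280 + 1·110 + 1·43 = 713
a_9 = 2·713 + 1·280 + 1·110 = 1816
a_10 = 2·1816 + 1·713 + 1·280 = 4625
a_11 = 2·4625 + 1·1816 + 1·713 = 11779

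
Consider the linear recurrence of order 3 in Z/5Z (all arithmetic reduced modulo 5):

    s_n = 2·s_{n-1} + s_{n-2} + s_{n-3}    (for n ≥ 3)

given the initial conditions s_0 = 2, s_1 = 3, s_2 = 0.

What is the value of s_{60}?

4

s_3 = 2·0 + 1·3 + 1·2 = 0
s_4 = 2·0 + 1·0 + 1·3 = 3
s_5 = 2·3 + 1·0 + 1·0 = 1
s_6 = 2·1 + 1·3 + 1·0 = 0
s_7 = 2·0 + 1·1 + 1·3 = 4
s_8 = 2·4 + 1·0 + 1·1 = 4
s_9 = 2·4 + 1·4 + 1·0 = 2
s_10 = 2·2 + 1·4 + 1·4 = 2
s_11 = 2·2 + 1·2 + 1·4 = 0
s_12 = 2·0 + 1·2 + 1·2 = 4
s_13 = 2·4 + 1·0 + 1·2 = 0
s_14 = 2·0 + 1·4 + 1·0 = 4
s_15 = 2·4 + 1·0 + 1·4 = 2
s_16 = 2·2 + 1·4 + 1·0 = 3
s_17 = 2·3 + 1·2 + 1·4 = 2
s_18 = 2·2 + 1·3 + 1·2 = 4
s_19 = 2·4 + 1·2 + 1·3 = 3
s_20 = 2·3 + 1·4 + 1·2 = 2
s_21 = 2·2 + 1·3 + 1·4 = 1
s_22 = 2·1 + 1·2 + 1·3 = 2
s_23 = 2·2 + 1·1 + 1·2 = 2
s_24 = 2·2 + 1·2 + 1·1 = 2
s_25 = 2·2 + 1·2 + 1·2 = 3
s_26 = 2·3 + 1·2 + 1·2 = 0
(s_24, s_25, s_26) = (2, 3, 0) = (s_0, s_1, s_2), so the sequence has period 24.
60 ≡ 12 (mod 24), hence s_60 = s_12 = 4.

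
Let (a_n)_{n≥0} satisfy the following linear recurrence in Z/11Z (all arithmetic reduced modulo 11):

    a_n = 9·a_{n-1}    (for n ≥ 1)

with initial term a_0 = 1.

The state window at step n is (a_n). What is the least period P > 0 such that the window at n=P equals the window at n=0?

5

n=0: window = (1)
n=1: window = (9)
n=2: window = (4)
n=3: window = (3)
n=4: window = (5)
n=5: window = (1)
window at n=5 equals window at n=0 → period = 5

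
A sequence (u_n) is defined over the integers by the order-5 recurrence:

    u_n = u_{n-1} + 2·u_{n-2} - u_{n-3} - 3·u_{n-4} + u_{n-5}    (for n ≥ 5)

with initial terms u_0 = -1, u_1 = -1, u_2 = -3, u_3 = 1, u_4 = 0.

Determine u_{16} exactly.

-433

u_5 = 1·0 + 2·1 + -1·-3 + -3·-1 + 1·-1 = 7
u_6 = 1·7 + 2·0 + -1·1 + -3·-3 + 1·-1 = 14
u_7 = 1·14 + 2·7 + -1·0 + -3·1 + 1·-3 = 22
u_8 = 1·22 + 2·14 + -1·7 + -3·0 + 1·1 = 44
u_9 = 1·44 + 2·22 + -1·14 + -3·7 + 1·0 = 53
u_10 = 1·53 + 2·44 + -1·22 + -3·14 + 1·7 = 84
u_11 = 1·84 + 2·53 + -1·44 + -3·22 + 1·14 = 94
u_12 = 1·94 + 2·84 + -1·53 + -3·44 + 1·22 = 99
u_13 = 1·99 + 2·94 + -1·84 + -3·53 + 1·44 = 88
u_14 = 1·88 + 2·99 + -1·94 + -3·84 + 1·53 = -7
u_15 = 1·-7 + 2·88 + -1·99 + -3·94 + 1·84 = -128
u_16 = 1·-128 + 2·-7 + -1·88 + -3·99 + 1·94 = -433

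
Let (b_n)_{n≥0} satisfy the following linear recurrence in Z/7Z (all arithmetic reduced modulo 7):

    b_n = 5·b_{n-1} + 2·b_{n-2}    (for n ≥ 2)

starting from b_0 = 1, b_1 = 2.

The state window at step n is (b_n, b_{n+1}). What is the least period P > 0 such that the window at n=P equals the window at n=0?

n=0: window = (1, 2)
n=1: window = (2, 5)
n=2: window = (5, 1)
n=3: window = (1, 1)
n=4: window = (1, 0)
n=5: window = (0, 2)
n=6: window = (2, 3)
n=7: window = (3, 5)
n=8: window = (5, 3)
n=9: window = (3, 4)
n=10: window = (4, 5)
n=11: window = (5, 5)
n=12: window = (5, 0)
n=13: window = (0, 3)
n=14: window = (3, 1)
n=15: window = (1, 4)
n=16: window = (4, 1)
n=17: window = (1, 6)
n=18: window = (6, 4)
n=19: window = (4, 4)
n=20: window = (4, 0)
n=21: window = (0, 1)
n=22: window = (1, 5)
n=23: window = (5, 6)
n=24: window = (6, 5)
n=25: window = (5, 2)
n=26: window = (2, 6)
n=27: window = (6, 6)
n=28: window = (6, 0)
n=29: window = (0, 5)
n=30: window = (5, 4)
n=31: window = (4, 2)
n=32: window = (2, 4)
n=33: window = (4, 3)
n=34: window = (3, 2)
n=35: window = (2, 2)
n=36: window = (2, 0)
n=37: window = (0, 4)
n=38: window = (4, 6)
n=39: window = (6, 3)
n=40: window = (3, 6)
…
n=46: window = (6, 2)
n=47: window = (2, 1)
n=48: window = (1, 2)
window at n=48 equals window at n=0 → period = 48

48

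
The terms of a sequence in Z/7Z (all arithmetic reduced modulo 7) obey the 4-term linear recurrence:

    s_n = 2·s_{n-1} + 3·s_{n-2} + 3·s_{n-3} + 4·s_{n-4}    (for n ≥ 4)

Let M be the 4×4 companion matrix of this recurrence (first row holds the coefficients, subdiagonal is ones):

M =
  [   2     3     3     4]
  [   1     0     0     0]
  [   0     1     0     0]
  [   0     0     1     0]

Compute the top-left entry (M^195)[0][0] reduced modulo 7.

2

(M^195)[0][0] is the top entry after applying M 195 times to the unit state (1, 0, 0, 0). Equivalently it is h_{198} for the auxiliary sequence (h_n) obeying the same recurrence with h_3 = 1 and h_i = 0 for 0 ≤ i < 3:
h_4 = 2·1 + 3·0 + 3·0 + 4·0 = 2
h_5 = 2·2 + 3·1 + 3·0 + 4·0 = 0
h_6 = 2·0 + 3·2 + 3·1 + 4·0 = 2
h_7 = 2·2 + 3·0 + 3·2 + 4·1 = 0
h_8 = 2·0 + 3·2 + 3·0 + 4·2 = 0
h_9 = 2·0 + 3·0 + 3·2 + 4·0 = 6
h_10 = 2·6 + 3·0 + 3·0 + 4·2 = 6
h_11 = 2·6 + 3·6 + 3·0 + 4·0 = 2
h_12 = 2·2 + 3·6 + 3·6 + 4·0 = 5
h_13 = 2·5 + 3·2 + 3·6 + 4·6 = 2
h_14 = 2·2 + 3·5 + 3·2 + 4·6 = 0
h_15 = 2·0 + 3·2 + 3·5 + 4·2 = 1
h_16 = 2·1 + 3·0 + 3·2 + 4·5 = 0
h_17 = 2·0 + 3·1 + 3·0 + 4·2 = 4
h_18 = 2·4 + 3·0 + 3·1 + 4·0 = 4
h_19 = 2·4 + 3·4 + 3·0 + 4·1 = 3
h_20 = 2·3 + 3·4 + 3·4 + 4·0 = 2
h_21 = 2·2 + 3·3 + 3·4 + 4·4 = 6
h_22 = 2·6 + 3·2 + 3·3 + 4·4 = 1
h_23 = 2·1 + 3·6 + 3·2 + 4·3 = 3
h_24 = 2·3 + 3·1 + 3·6 + 4·2 = 0
h_25 = 2·0 + 3·3 + 3·1 + 4·6 = 1
h_26 = 2·1 + 3·0 + 3·3 + 4·1 = 1
h_27 = 2·1 + 3·1 + 3·0 + 4·3 = 3
h_28 = 2·3 + 3·1 + 3·1 + 4·0 = 5
h_29 = 2·5 + 3·3 + 3·1 + 4·1 = 5
h_30 = 2·5 + 3·5 + 3·3 + 4·1 = 3
h_31 = 2·3 + 3·5 + 3·5 + 4·3 = 6
h_32 = 2·6 + 3·3 + 3·5 + 4·5 = 0
h_33 = 2·0 + 3·6 + 3·3 + 4·5 = 5
h_34 = 2·5 + 3·0 + 3·6 + 4·3 = 5
h_35 = 2·5 + 3·5 + 3·0 + 4·6 = 0
h_36 = 2·0 + 3·5 + 3·5 + 4·0 = 2
h_37 = 2·2 + 3·0 + 3·5 + 4·5 = 4
h_38 = 2·4 + 3·2 + 3·0 + 4·5 = 6
h_39 = 2·6 + 3·4 + 3·2 + 4·0 = 2
h_40 = 2·2 + 3·6 + 3·4 + 4·2 = 0
h_41 = 2·0 + 3·2 + 3·6 + 4·4 = 5
h_42 = 2·5 + 3·0 + 3·2 + 4·6 = 5
h_43 = 2·5 + 3·5 + 3·0 + 4·2 = 5
h_44 = 2·5 + 3·5 + 3·5 + 4·0 = 5
h_45 = 2·5 + 3·5 + 3·5 + 4·5 = 4
h_46 = 2·4 + 3·5 + 3·5 + 4·5 = 2
h_47 = 2·2 + 3·4 + 3·5 + 4·5 = 2
h_48 = 2·2 + 3·2 + 3·4 + 4·5 = 0
h_49 = 2·0 + 3·2 + 3·2 + 4·4 = 0
h_50 = 2·0 + 3·0 + 3·2 + 4·2 = 0
h_51 = 2·0 + 3·0 + 3·0 + 4·2 = 1
(h_48, h_49, h_50, h_51) = (0, 0, 0, 1) = (h_0, h_1, h_2, h_3), so the sequence has period 48.
198 ≡ 6 (mod 48), hence h_198 = h_6 = 2.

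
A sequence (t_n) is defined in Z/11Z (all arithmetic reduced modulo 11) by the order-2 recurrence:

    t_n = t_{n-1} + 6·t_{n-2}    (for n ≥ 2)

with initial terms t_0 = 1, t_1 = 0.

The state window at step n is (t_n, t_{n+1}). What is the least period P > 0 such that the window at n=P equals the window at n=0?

n=0: window = (1, 0)
n=1: window = (0, 6)
n=2: window = (6, 6)
n=3: window = (6, 9)
n=4: window = (9, 1)
n=5: window = (1, 0)
window at n=5 equals window at n=0 → period = 5

5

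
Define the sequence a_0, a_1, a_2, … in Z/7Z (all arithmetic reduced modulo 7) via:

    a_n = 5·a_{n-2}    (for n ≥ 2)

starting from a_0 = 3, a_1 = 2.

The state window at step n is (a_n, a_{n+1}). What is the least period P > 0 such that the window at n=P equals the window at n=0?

12

n=0: window = (3, 2)
n=1: window = (2, 1)
n=2: window = (1, 3)
n=3: window = (3, 5)
n=4: window = (5, 1)
n=5: window = (1, 4)
n=6: window = (4, 5)
n=7: window = (5, 6)
n=8: window = (6, 4)
n=9: window = (4, 2)
n=10: window = (2, 6)
n=11: window = (6, 3)
n=12: window = (3, 2)
window at n=12 equals window at n=0 → period = 12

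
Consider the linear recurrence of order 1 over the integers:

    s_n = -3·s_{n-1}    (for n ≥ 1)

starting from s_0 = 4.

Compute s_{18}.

1549681956

s_1 = -3·4 = -12
s_2 = -3·-12 = 36
s_3 = -3·36 = -108
s_4 = -3·-108 = 324
s_5 = -3·324 = -972
s_6 = -3·-972 = 2916
s_7 = -3·2916 = -8748
s_8 = -3·-8748 = 26244
s_9 = -3·26244 = -78732
s_10 = -3·-78732 = 236196
s_11 = -3·236196 = -708588
s_12 = -3·-708588 = 2125764
s_13 = -3·2125764 = -6377292
s_14 = -3·-6377292 = 19131876
s_15 = -3·19131876 = -57395628
s_16 = -3·-57395628 = 172186884
s_17 = -3·172186884 = -516560652
s_18 = -3·-516560652 = 1549681956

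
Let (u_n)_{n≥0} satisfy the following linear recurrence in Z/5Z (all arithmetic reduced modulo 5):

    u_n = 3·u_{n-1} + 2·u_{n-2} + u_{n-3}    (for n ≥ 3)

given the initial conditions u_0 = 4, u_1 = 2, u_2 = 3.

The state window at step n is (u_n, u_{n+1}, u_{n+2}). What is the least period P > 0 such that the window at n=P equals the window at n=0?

5

n=0: window = (4, 2, 3)
n=1: window = (2, 3, 2)
n=2: window = (3, 2, 4)
n=3: window = (2, 4, 4)
n=4: window = (4, 4, 2)
n=5: window = (4, 2, 3)
window at n=5 equals window at n=0 → period = 5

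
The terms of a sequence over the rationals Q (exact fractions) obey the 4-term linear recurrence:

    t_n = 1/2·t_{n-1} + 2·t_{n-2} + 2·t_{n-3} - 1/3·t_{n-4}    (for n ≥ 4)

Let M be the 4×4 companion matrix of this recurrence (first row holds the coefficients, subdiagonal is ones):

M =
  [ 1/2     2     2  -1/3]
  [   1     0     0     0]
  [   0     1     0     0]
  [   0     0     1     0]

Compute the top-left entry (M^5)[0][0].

1555/96

(M^5)[0][0] is the top entry after applying M 5 times to the unit state (1, 0, 0, 0). Equivalently it is h_{8} for the auxiliary sequence (h_n) obeying the same recurrence with h_3 = 1 and h_i = 0 for 0 ≤ i < 3:
h_4 = 1/2·1 + 2·0 + 2·0 + -1/3·0 = 1/2
h_5 = 1/2·1/2 + 2·1 + 2·0 + -1/3·0 = 9/4
h_6 = 1/2·9/4 + 2·1/2 + 2·1 + -1/3·0 = 33/8
h_7 = 1/2·33/8 + 2·9/4 + 2·1/2 + -1/3·1 = 347/48
h_8 = 1/2·347/48 + 2·33/8 + 2·9/4 + -1/3·1/2 = 1555/96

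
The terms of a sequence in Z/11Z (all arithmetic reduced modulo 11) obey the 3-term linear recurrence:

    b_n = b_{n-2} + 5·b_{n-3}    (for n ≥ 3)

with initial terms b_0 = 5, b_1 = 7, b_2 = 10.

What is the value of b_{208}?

10

b_3 = 0·10 + 1·7 + 5·5 = 10
b_4 = 0·10 + 1·10 + 5·7 = 1
b_5 = 0·1 + 1·10 + 5·10 = 5
b_6 = 0·5 + 1·1 + 5·10 = 7
b_7 = 0·7 + 1·5 + 5·1 = 10
(b_5, b_6, b_7) = (5, 7, 10) = (b_0, b_1, b_2), so the sequence has period 5.
208 ≡ 3 (mod 5), hence b_208 = b_3 = 10.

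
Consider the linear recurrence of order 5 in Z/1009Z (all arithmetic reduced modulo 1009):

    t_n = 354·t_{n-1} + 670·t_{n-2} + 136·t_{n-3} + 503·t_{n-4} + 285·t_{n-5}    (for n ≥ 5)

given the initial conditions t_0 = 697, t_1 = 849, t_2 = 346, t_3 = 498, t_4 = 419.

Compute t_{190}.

t_5 = 354·419 + 670·498 + 136·346 + 503·849 + 285·697 = 438
t_6 = 354·438 + 670·419 + 136·498 + 503·346 + 285·849 = 314
t_7 = 354·314 + 670·438 + 136·419 + 503·498 + 285·346 = 477
t_8 = 354·477 + 670·314 + 136·438 + 503·419 + 285·498 = 437
t_9 = 354·437 + 670·477 + 136·314 + 503·438 + 285·419 = 80
t_10 = 354·80 + 670·437 + 136·477 + 503·314 + 285·438 = 796
Continuing the recurrence:
  t_11 = 784;  t_12 = 998;  t_13 = 344;  t_14 = 476;  t_15 = 619;  t_16 = 582
  t_17 = 768;  t_18 = 807;  t_19 = 581;  t_20 = 201;  t_21 = 342;  t_22 = 1005
  t_23 = 368;  t_24 = 868;  t_25 = 624;  t_26 = 511;  t_27 = 958;  t_28 = 186
  t_29 = 518;  t_30 = 368;  t_31 = 57;  t_32 = 501;  t_33 = 999;  t_34 = 622
  t_35 = 476;  t_36 = 536;  t_37 = 495;  t_38 = 1002;  t_39 = 467;  t_40 = 573
  t_41 = 353;  t_42 = 611;  t_43 = 834;  t_44 = 461;  t_45 = 719;  t_46 = 83
  t_47 = 32;  t_48 = 643;  t_49 = 678;  t_50 = 621;  t_51 = 147;  t_52 = 909
  t_53 = 850;  t_54 = 717;  t_55 = 185;  t_56 = 252;  t_57 = 393;  t_58 = 680
  t_59 = 250;  t_60 = 99;  t_61 = 494;  t_62 = 753;  t_63 = 258;  t_64 = 80
  t_65 = 110;  t_66 = 408;  t_67 = 279;  t_68 = 392;  t_69 = 221;  t_70 = 911
  t_71 = 536;  t_72 = 997;  t_73 = 396;  t_74 = 787;  t_75 = 980;  t_76 = 205
  t_77 = 772;  t_78 = 252;  t_79 = 512;  t_80 = 25;  t_81 = 478;  t_82 = 1006
  t_83 = 140;  t_84 = 641;  t_85 = 807;  t_86 = 160;  t_87 = 348;  t_88 = 203
  t_89 = 225;  t_90 = 351;  t_91 = 594;  t_92 = 296;  t_93 = 95;  t_94 = 480
  t_95 = 649;  t_96 = 578;  t_97 = 406;  t_98 = 852;  t_99 = 538;  t_100 = 687
  t_101 = 776;  t_102 = 368;  t_103 = 853;  t_104 = 671;  t_105 = 327;  t_106 = 907
  t_107 = 977;  t_108 = 562;  t_109 = 726;  t_110 = 96;  t_111 = 756;  t_112 = 973
  t_113 = 982;  t_114 = 447;  t_115 = 38;  t_116 = 104;  t_117 = 345;  t_118 = 434
  t_119 = 579;  t_120 = 408;  t_121 = 478;  t_122 = 473;  t_123 = 576;  t_124 = 538
  t_125 = 522;  t_126 = 841;  t_127 = 949;  t_128 = 654;  t_129 = 153;  t_130 = 561
  t_131 = 207;  t_132 = 852;  t_133 = 995;  t_134 = 625;  t_135 = 474;  t_136 = 635
  t_137 = 453;  t_138 = 93;  t_139 = 860;  t_140 = 987;  t_141 = 65;  t_142 = 432
  t_143 = 757;  t_144 = 155;  t_145 = 468;  t_146 = 877;  t_147 = 747;  t_148 = 604
  t_149 = 230;  t_150 = 844;  t_151 = 356;  t_152 = 439;  t_153 = 439;  t_154 = 223
  t_155 = 788;  t_156 = 116;  t_157 = 860;  t_158 = 132;  t_159 = 831;  t_160 = 527
  t_161 = 985;  t_162 = 248;  t_163 = 660;  t_164 = 442;  t_165 = 652;  t_166 = 60
  t_167 = 644;  t_168 = 434;  t_169 = 869;  t_170 = 953;  t_171 = 885;  t_172 = 704
  t_173 = 909;  t_174 = 216;  t_175 = 642;  t_176 = 121;  t_177 = 876;  t_178 = 657
  t_179 = 559;  t_180 = 117;  t_181 = 674;  t_182 = 465;  t_183 = 714;  t_184 = 342
  t_185 = 830;  t_186 = 725;  t_187 = 887;  t_188 = 660
t_189 = 354·660 + 670·887 + 136·725 + 503·830 + 285·342 = 638
t_190 = 354·638 + 670·660 + 136·887 + 503·725 + 285·830 = 516

516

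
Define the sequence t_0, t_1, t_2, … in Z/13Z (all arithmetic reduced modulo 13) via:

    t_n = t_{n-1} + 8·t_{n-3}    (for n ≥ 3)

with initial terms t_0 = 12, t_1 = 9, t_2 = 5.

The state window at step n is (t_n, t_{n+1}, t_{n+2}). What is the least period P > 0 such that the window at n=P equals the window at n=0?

n=0: window = (12, 9, 5)
n=1: window = (9, 5, 10)
n=2: window = (5, 10, 4)
n=3: window = (10, 4, 5)
n=4: window = (4, 5, 7)
n=5: window = (5, 7, 0)
n=6: window = (7, 0, 1)
n=7: window = (0, 1, 5)
n=8: window = (1, 5, 5)
n=9: window = (5, 5, 0)
n=10: window = (5, 0, 1)
n=11: window = (0, 1, 2)
n=12: window = (1, 2, 2)
n=13: window = (2, 2, 10)
n=14: window = (2, 10, 0)
n=15: window = (10, 0, 3)
n=16: window = (0, 3, 5)
n=17: window = (3, 5, 5)
n=18: window = (5, 5, 3)
n=19: window = (5, 3, 4)
n=20: window = (3, 4, 5)
n=21: window = (4, 5, 3)
n=22: window = (5, 3, 9)
n=23: window = (3, 9, 10)
n=24: window = (9, 10, 8)
n=25: window = (10, 8, 2)
n=26: window = (8, 2, 4)
n=27: window = (2, 4, 3)
n=28: window = (4, 3, 6)
n=29: window = (3, 6, 12)
n=30: window = (6, 12, 10)
n=31: window = (12, 10, 6)
n=32: window = (10, 6, 11)
n=33: window = (6, 11, 0)
n=34: window = (11, 0, 9)
n=35: window = (0, 9, 6)
n=36: window = (9, 6, 6)
n=37: window = (6, 6, 0)
n=38: window = (6, 0, 9)
n=39: window = (0, 9, 5)
n=40: window = (9, 5, 5)
…
n=82: window = (11, 6, 12)
n=83: window = (6, 12, 9)
n=84: window = (12, 9, 5)
window at n=84 equals window at n=0 → period = 84

84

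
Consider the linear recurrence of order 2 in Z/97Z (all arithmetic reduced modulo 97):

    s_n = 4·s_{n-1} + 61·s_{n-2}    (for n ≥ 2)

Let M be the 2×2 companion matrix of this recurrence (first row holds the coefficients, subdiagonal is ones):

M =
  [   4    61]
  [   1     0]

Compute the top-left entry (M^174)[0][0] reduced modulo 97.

(M^174)[0][0] is the top entry after applying M 174 times to the unit state (1, 0). Equivalently it is h_{175} for the auxiliary sequence (h_n) obeying the same recurrence with h_1 = 1 and h_i = 0 for 0 ≤ i < 1:
h_2 = 4·1 + 61·0 = 4
h_3 = 4·4 + 61·1 = 77
h_4 = 4·77 + 61·4 = 67
h_5 = 4·67 + 61·77 = 18
h_6 = 4·18 + 61·67 = 85
h_7 = 4·85 + 61·18 = 80
h_8 = 4·80 + 61·85 = 73
h_9 = 4·73 + 61·80 = 31
h_10 = 4·31 + 61·73 = 18
h_11 = 4·18 + 61·31 = 23
h_12 = 4·23 + 61·18 = 26
h_13 = 4·26 + 61·23 = 52
h_14 = 4·52 + 61·26 = 48
h_15 = 4·48 + 61·52 = 66
h_16 = 4·66 + 61·48 = 88
h_17 = 4·88 + 61·66 = 13
h_18 = 4·13 + 61·88 = 85
h_19 = 4·85 + 61·13 = 66
h_20 = 4·66 + 61·85 = 17
h_21 = 4·17 + 61·66 = 20
h_22 = 4·20 + 61·17 = 50
h_23 = 4·50 + 61·20 = 62
h_24 = 4·62 + 61·50 = 0
h_25 = 4·0 + 61·62 = 96
h_26 = 4·96 + 61·0 = 93
h_27 = 4·93 + 61·96 = 20
h_28 = 4·20 + 61·93 = 30
h_29 = 4·30 + 61·20 = 79
h_30 = 4·79 + 61·30 = 12
h_31 = 4·12 + 61·79 = 17
h_32 = 4·17 + 61·12 = 24
h_33 = 4·24 + 61·17 = 66
h_34 = 4·66 + 61·24 = 79
h_35 = 4·79 + 61·66 = 74
h_36 = 4·74 + 61·79 = 71
h_37 = 4·71 + 61·74 = 45
h_38 = 4·45 + 61·71 = 49
h_39 = 4·49 + 61·45 = 31
h_40 = 4·31 + 61·49 = 9
h_41 = 4·9 + 61·31 = 84
h_42 = 4·84 + 61·9 = 12
h_43 = 4·12 + 61·84 = 31
h_44 = 4·31 + 61·12 = 80
h_45 = 4·80 + 61·31 = 77
h_46 = 4·77 + 61·80 = 47
h_47 = 4·47 + 61·77 = 35
h_48 = 4·35 + 61·47 = 0
h_49 = 4·0 + 61·35 = 1
(h_48, h_49) = (0, 1) = (h_0, h_1), so the sequence has period 48.
175 ≡ 31 (mod 48), hence h_175 = h_31 = 17.

17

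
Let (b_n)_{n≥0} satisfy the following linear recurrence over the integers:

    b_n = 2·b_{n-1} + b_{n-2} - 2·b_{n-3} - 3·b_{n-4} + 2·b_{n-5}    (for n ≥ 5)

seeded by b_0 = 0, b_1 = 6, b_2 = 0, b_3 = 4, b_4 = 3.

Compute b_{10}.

b_5 = 2·3 + 1·4 + -2·0 + -3·6 + 2·0 = -8
b_6 = 2·-8 + 1·3 + -2·4 + -3·0 + 2·6 = -9
b_7 = 2·-9 + 1·-8 + -2·3 + -3·4 + 2·0 = -44
b_8 = 2·-44 + 1·-9 + -2·-8 + -3·3 + 2·4 = -82
b_9 = 2·-82 + 1·-44 + -2·-9 + -3·-8 + 2·3 = -160
b_10 = 2·-160 + 1·-82 + -2·-44 + -3·-9 + 2·-8 = -303

-303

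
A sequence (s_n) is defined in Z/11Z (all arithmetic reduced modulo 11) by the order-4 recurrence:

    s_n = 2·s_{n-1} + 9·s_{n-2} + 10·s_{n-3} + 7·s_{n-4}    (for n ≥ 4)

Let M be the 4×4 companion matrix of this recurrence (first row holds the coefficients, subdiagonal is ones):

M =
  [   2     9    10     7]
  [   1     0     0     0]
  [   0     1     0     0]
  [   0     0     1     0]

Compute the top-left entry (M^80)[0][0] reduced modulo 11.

(M^80)[0][0] is the top entry after applying M 80 times to the unit state (1, 0, 0, 0). Equivalently it is h_{83} for the auxiliary sequence (h_n) obeying the same recurrence with h_3 = 1 and h_i = 0 for 0 ≤ i < 3:
h_4 = 2·1 + 9·0 + 10·0 + 7·0 = 2
h_5 = 2·2 + 9·1 + 10·0 + 7·0 = 2
h_6 = 2·2 + 9·2 + 10·1 + 7·0 = 10
h_7 = 2·10 + 9·2 + 10·2 + 7·1 = 10
h_8 = 2·10 + 9·10 + 10·2 + 7·2 = 1
h_9 = 2·1 + 9·10 + 10·10 + 7·2 = 8
h_10 = 2·8 + 9·1 + 10·10 + 7·10 = 8
h_11 = 2·8 + 9·8 + 10·1 + 7·10 = 3
h_12 = 2·3 + 9·8 + 10·8 + 7·1 = 0
h_13 = 2·0 + 9·3 + 10·8 + 7·8 = 9
h_14 = 2·9 + 9·0 + 10·3 + 7·8 = 5
h_15 = 2·5 + 9·9 + 10·0 + 7·3 = 2
h_16 = 2·2 + 9·5 + 10·9 + 7·0 = 7
h_17 = 2·7 + 9·2 + 10·5 + 7·9 = 2
h_18 = 2·2 + 9·7 + 10·2 + 7·5 = 1
h_19 = 2·1 + 9·2 + 10·7 + 7·2 = 5
h_20 = 2·5 + 9·1 + 10·2 + 7·7 = 0
h_21 = 2·0 + 9·5 + 10·1 + 7·2 = 3
h_22 = 2·3 + 9·0 + 10·5 + 7·1 = 8
h_23 = 2·8 + 9·3 + 10·0 + 7·5 = 1
h_24 = 2·1 + 9·8 + 10·3 + 7·0 = 5
h_25 = 2·5 + 9·1 + 10·8 + 7·3 = 10
h_26 = 2·10 + 9·5 + 10·1 + 7·8 = 10
h_27 = 2·10 + 9·10 + 10·5 + 7·1 = 2
h_28 = 2·2 + 9·10 + 10·10 + 7·5 = 9
h_29 = 2·9 + 9·2 + 10·10 + 7·10 = 8
h_30 = 2·8 + 9·9 + 10·2 + 7·10 = 0
h_31 = 2·0 + 9·8 + 10·9 + 7·2 = 0
h_32 = 2·0 + 9·0 + 10·8 + 7·9 = 0
h_33 = 2·0 + 9·0 + 10·0 + 7·8 = 1
(h_30, h_31, h_32, h_33) = (0, 0, 0, 1) = (h_0, h_1, h_2, h_3), so the sequence has period 30.
83 ≡ 23 (mod 30), hence h_83 = h_23 = 1.

1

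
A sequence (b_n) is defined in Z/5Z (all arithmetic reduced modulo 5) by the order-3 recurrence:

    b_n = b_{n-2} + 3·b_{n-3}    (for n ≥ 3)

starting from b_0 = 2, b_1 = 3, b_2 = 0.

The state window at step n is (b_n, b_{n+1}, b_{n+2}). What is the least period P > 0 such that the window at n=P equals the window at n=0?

n=0: window = (2, 3, 0)
n=1: window = (3, 0, 4)
n=2: window = (0, 4, 4)
n=3: window = (4, 4, 4)
n=4: window = (4, 4, 1)
n=5: window = (4, 1, 1)
n=6: window = (1, 1, 3)
n=7: window = (1, 3, 4)
n=8: window = (3, 4, 1)
n=9: window = (4, 1, 3)
n=10: window = (1, 3, 3)
n=11: window = (3, 3, 1)
n=12: window = (3, 1, 2)
n=13: window = (1, 2, 0)
n=14: window = (2, 0, 0)
n=15: window = (0, 0, 1)
n=16: window = (0, 1, 0)
n=17: window = (1, 0, 1)
n=18: window = (0, 1, 3)
n=19: window = (1, 3, 1)
n=20: window = (3, 1, 1)
n=21: window = (1, 1, 0)
n=22: window = (1, 0, 4)
n=23: window = (0, 4, 3)
n=24: window = (4, 3, 4)
n=25: window = (3, 4, 0)
n=26: window = (4, 0, 3)
n=27: window = (0, 3, 2)
n=28: window = (3, 2, 3)
n=29: window = (2, 3, 1)
n=30: window = (3, 1, 4)
n=31: window = (1, 4, 0)
n=32: window = (4, 0, 2)
n=33: window = (0, 2, 2)
n=34: window = (2, 2, 2)
n=35: window = (2, 2, 3)
n=36: window = (2, 3, 3)
n=37: window = (3, 3, 4)
n=38: window = (3, 4, 2)
n=39: window = (4, 2, 3)
n=40: window = (2, 3, 4)
…
n=122: window = (4, 1, 2)
n=123: window = (1, 2, 3)
n=124: window = (2, 3, 0)
window at n=124 equals window at n=0 → period = 124

124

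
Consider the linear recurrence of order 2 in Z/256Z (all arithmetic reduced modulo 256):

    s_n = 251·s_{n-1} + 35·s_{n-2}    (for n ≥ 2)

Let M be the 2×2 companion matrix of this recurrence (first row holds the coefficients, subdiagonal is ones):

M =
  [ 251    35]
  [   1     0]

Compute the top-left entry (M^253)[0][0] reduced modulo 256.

91

(M^253)[0][0] is the top entry after applying M 253 times to the unit state (1, 0). Equivalently it is h_{254} for the auxiliary sequence (h_n) obeying the same recurrence with h_1 = 1 and h_i = 0 for 0 ≤ i < 1:
h_2 = 251·1 + 35·0 = 251
h_3 = 251·251 + 35·1 = 60
h_4 = 251·60 + 35·251 = 37
h_5 = 251·37 + 35·60 = 123
h_6 = 251·123 + 35·37 = 168
h_7 = 251·168 + 35·123 = 137
Continuing the recurrence:
  h_8 = 75;  h_9 = 68;  h_10 = 237;  h_11 = 171;  h_12 = 16;  h_13 = 17
  h_14 = 219;  h_15 = 12;  h_16 = 181;  h_17 = 27;  h_18 = 56;  h_19 = 153
  h_20 = 171;  h_21 = 148;  h_22 = 125;  h_23 = 203;  h_24 = 32;  h_25 = 33
  h_26 = 187;  h_27 = 220;  h_28 = 69;  h_29 = 187;  h_30 = 200;  h_31 = 169
  h_32 = 11;  h_33 = 228;  h_34 = 13;  h_35 = 235;  h_36 = 48;  h_37 = 49
  h_38 = 155;  h_39 = 172;  h_40 = 213;  h_41 = 91;  h_42 = 88;  h_43 = 185
  h_44 = 107;  h_45 = 52;  h_46 = 157;  h_47 = 11;  h_48 = 64;  h_49 = 65
  h_50 = 123;  h_51 = 124;  h_52 = 101;  h_53 = 251;  h_54 = 232;  h_55 = 201
  h_56 = 203;  h_57 = 132;  h_58 = 45;  h_59 = 43;  h_60 = 80;  h_61 = 81
  h_62 = 91;  h_63 = 76;  h_64 = 245;  h_65 = 155;  h_66 = 120;  h_67 = 217
  h_68 = 43;  h_69 = 212;  h_70 = 189;  h_71 = 75;  h_72 = 96;  h_73 = 97
  h_74 = 59;  h_75 = 28;  h_76 = 133;  h_77 = 59;  h_78 = 8;  h_79 = 233
  h_80 = 139;  h_81 = 36;  h_82 = 77;  h_83 = 107;  h_84 = 112;  h_85 = 113
  h_86 = 27;  h_87 = 236;  h_88 = 21;  h_89 = 219;  h_90 = 152;  h_91 = 249
  h_92 = 235;  h_93 = 116;  h_94 = 221;  h_95 = 139;  h_96 = 128;  h_97 = 129
  h_98 = 251;  h_99 = 188;  h_100 = 165;  h_101 = 123;  h_102 = 40;  h_103 = 9
  h_104 = 75;  h_105 = 196;  h_106 = 109;  h_107 = 171;  h_108 = 144;  h_109 = 145
  h_110 = 219;  h_111 = 140;  h_112 = 53;  h_113 = 27;  h_114 = 184;  h_115 = 25
  h_116 = 171;  h_117 = 20;  h_118 = 253;  h_119 = 203;  h_120 = 160;  h_121 = 161
  h_122 = 187;  h_123 = 92;  h_124 = 197;  h_125 = 187;  h_126 = 72;  h_127 = 41
  h_128 = 11;  h_129 = 100;  h_130 = 141;  h_131 = 235;  h_132 = 176;  h_133 = 177
  h_134 = 155;  h_135 = 44;  h_136 = 85;  h_137 = 91;  h_138 = 216;  h_139 = 57
  h_140 = 107;  h_141 = 180;  h_142 = 29;  h_143 = 11;  h_144 = 192;  h_145 = 193
  h_146 = 123;  h_147 = 252;  h_148 = 229;  h_149 = 251;  h_150 = 104;  h_151 = 73
  h_152 = 203;  h_153 = 4;  h_154 = 173;  h_155 = 43;  h_156 = 208;  h_157 = 209
  h_158 = 91;  h_159 = 204;  h_160 = 117;  h_161 = 155;  h_162 = 248;  h_163 = 89
  h_164 = 43;  h_165 = 84;  h_166 = 61;  h_167 = 75;  h_168 = 224;  h_169 = 225
  h_170 = 59;  h_171 = 156;  h_172 = 5;  h_173 = 59;  h_174 = 136;  h_175 = 105
  h_176 = 139;  h_177 = 164;  h_178 = 205;  h_179 = 107;  h_180 = 240;  h_181 = 241
  h_182 = 27;  h_183 = 108;  h_184 = 149;  h_185 = 219;  h_186 = 24;  h_187 = 121
  h_188 = 235;  h_189 = 244;  h_190 = 93;  h_191 = 139;  h_192 = 0;  h_193 = 1
  h_194 = 251;  h_195 = 60;  h_196 = 37;  h_197 = 123;  h_198 = 168;  h_199 = 137
  h_200 = 75;  h_201 = 68;  h_202 = 237;  h_203 = 171;  h_204 = 16;  h_205 = 17
  h_206 = 219;  h_207 = 12;  h_208 = 181;  h_209 = 27;  h_210 = 56;  h_211 = 153
  h_212 = 171;  h_213 = 148;  h_214 = 125;  h_215 = 203;  h_216 = 32;  h_217 = 33
  h_218 = 187;  h_219 = 220;  h_220 = 69;  h_221 = 187;  h_222 = 200;  h_223 = 169
  h_224 = 11;  h_225 = 228;  h_226 = 13;  h_227 = 235;  h_228 = 48;  h_229 = 49
  h_230 = 155;  h_231 = 172;  h_232 = 213;  h_233 = 91;  h_234 = 88;  h_235 = 185
  h_236 = 107;  h_237 = 52;  h_238 = 157;  h_239 = 11;  h_240 = 64;  h_241 = 65
  h_242 = 123;  h_243 = 124;  h_244 = 101;  h_245 = 251;  h_246 = 232;  h_247 = 201
  h_248 = 203;  h_249 = 132;  h_250 = 45;  h_251 = 43;  h_252 = 80
h_253 = 251·80 + 35·43 = 81
h_254 = 251·81 + 35·80 = 91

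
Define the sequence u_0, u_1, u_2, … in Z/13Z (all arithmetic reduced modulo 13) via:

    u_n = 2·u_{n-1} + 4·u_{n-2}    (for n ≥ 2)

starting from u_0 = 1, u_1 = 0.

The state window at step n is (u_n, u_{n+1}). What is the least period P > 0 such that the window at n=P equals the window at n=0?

42

n=0: window = (1, 0)
n=1: window = (0, 4)
n=2: window = (4, 8)
n=3: window = (8, 6)
n=4: window = (6, 5)
n=5: window = (5, 8)
n=6: window = (8, 10)
n=7: window = (10, 0)
n=8: window = (0, 1)
n=9: window = (1, 2)
n=10: window = (2, 8)
n=11: window = (8, 11)
n=12: window = (11, 2)
n=13: window = (2, 9)
n=14: window = (9, 0)
n=15: window = (0, 10)
n=16: window = (10, 7)
n=17: window = (7, 2)
n=18: window = (2, 6)
n=19: window = (6, 7)
n=20: window = (7, 12)
n=21: window = (12, 0)
n=22: window = (0, 9)
n=23: window = (9, 5)
n=24: window = (5, 7)
n=25: window = (7, 8)
n=26: window = (8, 5)
n=27: window = (5, 3)
n=28: window = (3, 0)
n=29: window = (0, 12)
n=30: window = (12, 11)
n=31: window = (11, 5)
n=32: window = (5, 2)
n=33: window = (2, 11)
n=34: window = (11, 4)
n=35: window = (4, 0)
n=36: window = (0, 3)
n=37: window = (3, 6)
n=38: window = (6, 11)
n=39: window = (11, 7)
n=40: window = (7, 6)
n=41: window = (6, 1)
n=42: window = (1, 0)
window at n=42 equals window at n=0 → period = 42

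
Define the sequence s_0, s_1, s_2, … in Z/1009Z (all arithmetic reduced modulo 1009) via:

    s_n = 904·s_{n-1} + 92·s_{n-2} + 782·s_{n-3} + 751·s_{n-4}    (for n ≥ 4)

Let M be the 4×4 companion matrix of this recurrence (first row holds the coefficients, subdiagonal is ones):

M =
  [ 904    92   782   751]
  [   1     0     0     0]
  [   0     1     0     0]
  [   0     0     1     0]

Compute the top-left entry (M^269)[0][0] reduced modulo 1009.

338

(M^269)[0][0] is the top entry after applying M 269 times to the unit state (1, 0, 0, 0). Equivalently it is h_{272} for the auxiliary sequence (h_n) obeying the same recurrence with h_3 = 1 and h_i = 0 for 0 ≤ i < 3:
h_4 = 904·1 + 92·0 + 782·0 + 751·0 = 904
h_5 = 904·904 + 92·1 + 782·0 + 751·0 = 18
h_6 = 904·18 + 92·904 + 782·1 + 751·0 = 331
h_7 = 904·331 + 92·18 + 782·904 + 751·1 = 568
h_8 = 904·568 + 92·331 + 782·18 + 751·904 = 879
h_9 = 904·879 + 92·568 + 782·331 + 751·18 = 251
Continuing the recurrence:
  h_10 = 610;  h_11 = 421;  h_12 = 586;  h_13 = 999;  h_14 = 788;  h_15 = 607
  h_16 = 94;  h_17 = 848;  h_18 = 277;  h_19 = 139;  h_20 = 986;  h_21 = 925
  h_22 = 549;  h_23 = 850;  h_24 = 386;  h_25 = 304;  h_26 = 961;  h_27 = 534
  h_28 = 970;  h_29 = 822;  h_30 = 41;  h_31 = 922;  h_32 = 842;  h_33 = 38
  h_34 = 916;  h_35 = 968;  h_36 = 948;  h_37 = 823;  h_38 = 805;  h_39 = 481
  h_40 = 795;  h_41 = 587;  h_42 = 355;  h_43 = 740;  h_44 = 21;  h_45 = 329
  h_46 = 427;  h_47 = 627;  h_48 = 302;  h_49 = 558;  h_50 = 228;  h_51 = 894
  h_52 = 1008;  h_53 = 650;  h_54 = 848;  h_55 = 657;  h_56 = 981;  h_57 = 843
  h_58 = 81;  h_59 = 747;  h_60 = 157;  h_61 = 1005;  h_62 = 972;  h_63 = 159
  h_64 = 843;  h_65 = 120;  h_66 = 67;  h_67 = 665;  h_68 = 359;  h_69 = 523
  h_70 = 573;  h_71 = 255;  h_72 = 254;  h_73 = 179;  h_74 = 654;  h_75 = 925
  h_76 = 156;  h_77 = 205;  h_78 = 567;  h_79 = 71;  h_80 = 304;  h_81 = 867
  h_82 = 546;  h_83 = 693;  h_84 = 890;  h_85 = 44;  h_86 = 52;  h_87 = 175
  h_88 = 60;  h_89 = 770;  h_90 = 681;  h_91 = 96;  h_92 = 535;  h_93 = 992
  h_94 = 829;  h_95 = 275;  h_96 = 1005;  h_97 = 336;  h_98 = 835;  h_99 = 329
  h_100 = 332;  h_101 = 686;  h_102 = 362;  h_103 = 62;  h_104 = 333;  h_105 = 151
  h_106 = 139;  h_107 = 538;  h_108 = 574;  h_109 = 444;  h_110 = 559;  h_111 = 616
  h_112 = 208;  h_113 = 232;  h_114 = 305;  h_115 = 110;  h_116 = 992;  h_117 = 867
  h_118 = 496;  h_119 = 136;  h_120 = 369;  h_121 = 729;  h_122 = 363;  h_123 = 912
  h_124 = 840;  h_125 = 678;  h_126 = 40;  h_127 = 485;  h_128 = 864;  h_129 = 957
  h_130 = 857;  h_131 = 690;  h_132 = 113;  h_133 = 653;  h_134 = 992;  h_135 = 459
  h_136 = 890;  h_137 = 89;  h_138 = 980;  h_139 = 544;  h_140 = 152;  h_141 = 556
  h_142 = 29;  h_143 = 385;  h_144 = 633;  h_145 = 544;  h_146 = 76;  h_147 = 847
  h_148 = 549;  h_149 = 908;  h_150 = 586;  h_151 = 728;  h_152 = 17;  h_153 = 605
  h_154 = 979;  h_155 = 315;  h_156 = 28;  h_157 = 867;  h_158 = 135;  h_159 = 161
  h_160 = 345;  h_161 = 722;  h_162 = 588;  h_163 = 866;  h_164 = 854;  h_165 = 193
  h_166 = 609;  h_167 = 665;  h_168 = 544;  h_169 = 670;  h_170 = 555;  h_171 = 917
  h_172 = 348;  h_173 = 220;  h_174 = 627;  h_175 = 45;  h_176 = 9;  h_177 = 861
  h_178 = 782;  h_179 = 602;  h_180 = 657;  h_181 = 437;  h_182 = 38;  h_183 = 153
  h_184 = 237;  h_185 = 1007;  h_186 = 686;  h_187 = 998;  h_188 = 548;  h_189 = 150
  h_190 = 426;  h_191 = 880;  h_192 = 401;  h_193 = 317;  h_194 = 675;  h_195 = 435
  h_196 = 430;  h_197 = 1;  h_198 = 648;  h_199 = 696;  h_200 = 485;  h_201 = 959
  h_202 = 151;  h_203 = 654;  h_204 = 954;  h_205 = 170;  h_206 = 555;  h_207 = 900
  h_208 = 772;  h_209 = 398;  h_210 = 588;  h_211 = 293;  h_212 = 185;  h_213 = 414
  h_214 = 522;  h_215 = 895;  h_216 = 15;  h_217 = 755;  h_218 = 981;  h_219 = 534
  h_220 = 187;  h_221 = 481;  h_222 = 19;  h_223 = 269;  h_224 = 717;  h_225 = 654
  h_226 = 950;  h_227 = 687;  h_228 = 665;  h_229 = 489;  h_230 = 278;  h_231 = 387
  h_232 = 23;  h_233 = 316;  h_234 = 64;  h_235 = 23;  h_236 = 473;  h_237 = 682
  h_238 = 623;  h_239 = 59;  h_240 = 289;  h_241 = 766;  h_242 = 65;  h_243 = 984
  h_244 = 303;  h_245 = 707;  h_246 = 59;  h_247 = 554;  h_248 = 196;  h_249 = 65
  h_250 = 388;  h_251 = 805;  h_252 = 874;  h_253 = 542;  h_254 = 981;  h_255 = 875
  h_256 = 983;  h_257 = 200;  h_258 = 124;  h_259 = 449;  h_260 = 237;  h_261 = 242
  h_262 = 712;  h_263 = 852;  h_264 = 215;  h_265 = 252;  h_266 = 649;  h_267 = 217
  h_268 = 933;  h_269 = 252;  h_270 = 79
h_271 = 904·79 + 92·252 + 782·933 + 751·217 = 371
h_272 = 904·371 + 92·79 + 782·252 + 751·933 = 338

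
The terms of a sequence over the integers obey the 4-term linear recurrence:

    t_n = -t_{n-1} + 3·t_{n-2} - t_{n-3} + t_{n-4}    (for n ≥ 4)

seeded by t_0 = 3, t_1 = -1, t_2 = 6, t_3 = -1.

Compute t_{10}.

t_4 = -1·-1 + 3·6 + -1·-1 + 1·3 = 23
t_5 = -1·23 + 3·-1 + -1·6 + 1·-1 = -33
t_6 = -1·-33 + 3·23 + -1·-1 + 1·6 = 109
t_7 = -1·109 + 3·-33 + -1·23 + 1·-1 = -232
t_8 = -1·-232 + 3·109 + -1·-33 + 1·23 = 615
t_9 = -1·615 + 3·-232 + -1·109 + 1·-33 = -1453
t_10 = -1·-1453 + 3·615 + -1·-232 + 1·109 = 3639

3639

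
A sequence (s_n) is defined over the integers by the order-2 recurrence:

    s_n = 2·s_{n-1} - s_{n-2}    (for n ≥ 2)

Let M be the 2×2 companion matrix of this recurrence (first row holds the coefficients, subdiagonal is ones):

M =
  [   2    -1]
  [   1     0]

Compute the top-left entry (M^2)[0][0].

(M^2)[0][0] is the top entry after applying M 2 times to the unit state (1, 0). Equivalently it is h_{3} for the auxiliary sequence (h_n) obeying the same recurrence with h_1 = 1 and h_i = 0 for 0 ≤ i < 1:
h_2 = 2·1 + -1·0 = 2
h_3 = 2·2 + -1·1 = 3

3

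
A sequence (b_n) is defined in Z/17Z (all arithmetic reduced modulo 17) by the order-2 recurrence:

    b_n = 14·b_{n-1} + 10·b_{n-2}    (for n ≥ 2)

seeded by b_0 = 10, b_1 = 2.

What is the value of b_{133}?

5

b_2 = 14·2 + 10·10 = 9
b_3 = 14·9 + 10·2 = 10
b_4 = 14·10 + 10·9 = 9
b_5 = 14·9 + 10·10 = 5
b_6 = 14·5 + 10·9 = 7
b_7 = 14·7 + 10·5 = 12
b_8 = 14·12 + 10·7 = 0
b_9 = 14·0 + 10·12 = 1
b_10 = 14·1 + 10·0 = 14
b_11 = 14·14 + 10·1 = 2
b_12 = 14·2 + 10·14 = 15
b_13 = 14·15 + 10·2 = 9
b_14 = 14·9 + 10·15 = 4
b_15 = 14·4 + 10·9 = 10
b_16 = 14·10 + 10·4 = 10
b_17 = 14·10 + 10·10 = 2
(b_16, b_17) = (10, 2) = (b_0, b_1), so the sequence has period 16.
133 ≡ 5 (mod 16), hence b_133 = b_5 = 5.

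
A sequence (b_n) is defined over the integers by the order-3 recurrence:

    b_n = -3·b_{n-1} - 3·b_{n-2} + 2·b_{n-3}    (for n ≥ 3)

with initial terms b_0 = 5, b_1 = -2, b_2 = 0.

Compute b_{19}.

-4275668

b_3 = -3·0 + -3·-2 + 2·5 = 16
b_4 = -3·16 + -3·0 + 2·-2 = -52
b_5 = -3·-52 + -3·16 + 2·0 = 108
b_6 = -3·108 + -3·-52 + 2·16 = -136
b_7 = -3·-136 + -3·108 + 2·-52 = -20
b_8 = -3·-20 + -3·-136 + 2·108 = 684
b_9 = -3·684 + -3·-20 + 2·-136 = -2264
b_10 = -3·-2264 + -3·684 + 2·-20 = 4700
b_11 = -3·4700 + -3·-2264 + 2·684 = -5940
b_12 = -3·-5940 + -3·4700 + 2·-2264 = -808
b_13 = -3·-808 + -3·-5940 + 2·4700 = 29644
b_14 = -3·29644 + -3·-808 + 2·-5940 = -98388
b_15 = -3·-98388 + -3·29644 + 2·-808 = 204616
b_16 = -3·204616 + -3·-98388 + 2·29644 = -259396
b_17 = -3·-259396 + -3·204616 + 2·-98388 = -32436
b_18 = -3·-32436 + -3·-259396 + 2·204616 = 1284728
b_19 = -3·1284728 + -3·-32436 + 2·-259396 = -4275668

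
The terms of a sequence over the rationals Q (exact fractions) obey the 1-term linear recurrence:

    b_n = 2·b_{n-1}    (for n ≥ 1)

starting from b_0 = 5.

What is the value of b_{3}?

b_1 = 2·5 = 10
b_2 = 2·10 = 20
b_3 = 2·20 = 40

40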